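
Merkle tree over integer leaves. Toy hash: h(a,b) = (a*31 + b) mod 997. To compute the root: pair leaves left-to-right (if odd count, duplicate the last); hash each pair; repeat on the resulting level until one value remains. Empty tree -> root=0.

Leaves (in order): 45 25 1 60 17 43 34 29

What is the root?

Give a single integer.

Answer: 364

Derivation:
L0: [45, 25, 1, 60, 17, 43, 34, 29]
L1: h(45,25)=(45*31+25)%997=423 h(1,60)=(1*31+60)%997=91 h(17,43)=(17*31+43)%997=570 h(34,29)=(34*31+29)%997=86 -> [423, 91, 570, 86]
L2: h(423,91)=(423*31+91)%997=243 h(570,86)=(570*31+86)%997=807 -> [243, 807]
L3: h(243,807)=(243*31+807)%997=364 -> [364]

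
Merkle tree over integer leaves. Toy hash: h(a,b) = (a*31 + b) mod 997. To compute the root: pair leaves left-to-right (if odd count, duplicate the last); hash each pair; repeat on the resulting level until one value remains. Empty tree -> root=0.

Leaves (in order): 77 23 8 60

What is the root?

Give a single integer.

L0: [77, 23, 8, 60]
L1: h(77,23)=(77*31+23)%997=416 h(8,60)=(8*31+60)%997=308 -> [416, 308]
L2: h(416,308)=(416*31+308)%997=243 -> [243]

Answer: 243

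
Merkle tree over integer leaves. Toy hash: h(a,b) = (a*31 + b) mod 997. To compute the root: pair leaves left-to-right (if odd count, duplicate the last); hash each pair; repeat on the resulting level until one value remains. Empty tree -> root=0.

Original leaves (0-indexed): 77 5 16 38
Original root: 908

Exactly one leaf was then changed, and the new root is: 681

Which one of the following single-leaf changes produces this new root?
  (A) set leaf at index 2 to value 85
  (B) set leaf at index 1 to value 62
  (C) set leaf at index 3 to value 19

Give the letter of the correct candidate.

Original leaves: [77, 5, 16, 38]
Target new root: 681
Try each candidate change and compute the resulting root:
Candidate A: set leaf[2] = 85 -> leaves = [77, 5, 85, 38]
  L0: [77, 5, 85, 38]
  L1: h(77,5)=(77*31+5)%997=398 h(85,38)=(85*31+38)%997=679 -> [398, 679]
  L2: h(398,679)=(398*31+679)%997=56 -> [56]
  root = 56 != target 681
Candidate B: set leaf[1] = 62 -> leaves = [77, 62, 16, 38]
  L0: [77, 62, 16, 38]
  L1: h(77,62)=(77*31+62)%997=455 h(16,38)=(16*31+38)%997=534 -> [455, 534]
  L2: h(455,534)=(455*31+534)%997=681 -> [681]
  root = 681 == target 681  ** MATCH **
Candidate C: set leaf[3] = 19 -> leaves = [77, 5, 16, 19]
  L0: [77, 5, 16, 19]
  L1: h(77,5)=(77*31+5)%997=398 h(16,19)=(16*31+19)%997=515 -> [398, 515]
  L2: h(398,515)=(398*31+515)%997=889 -> [889]
  root = 889 != target 681
Candidate B produces the target root.

Answer: B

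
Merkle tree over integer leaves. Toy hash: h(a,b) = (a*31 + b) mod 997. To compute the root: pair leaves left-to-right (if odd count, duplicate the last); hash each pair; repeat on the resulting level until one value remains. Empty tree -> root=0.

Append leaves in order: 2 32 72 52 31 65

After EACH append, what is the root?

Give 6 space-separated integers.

Answer: 2 94 233 213 461 552

Derivation:
After append 2 (leaves=[2]):
  L0: [2]
  root=2
After append 32 (leaves=[2, 32]):
  L0: [2, 32]
  L1: h(2,32)=(2*31+32)%997=94 -> [94]
  root=94
After append 72 (leaves=[2, 32, 72]):
  L0: [2, 32, 72]
  L1: h(2,32)=(2*31+32)%997=94 h(72,72)=(72*31+72)%997=310 -> [94, 310]
  L2: h(94,310)=(94*31+310)%997=233 -> [233]
  root=233
After append 52 (leaves=[2, 32, 72, 52]):
  L0: [2, 32, 72, 52]
  L1: h(2,32)=(2*31+32)%997=94 h(72,52)=(72*31+52)%997=290 -> [94, 290]
  L2: h(94,290)=(94*31+290)%997=213 -> [213]
  root=213
After append 31 (leaves=[2, 32, 72, 52, 31]):
  L0: [2, 32, 72, 52, 31]
  L1: h(2,32)=(2*31+32)%997=94 h(72,52)=(72*31+52)%997=290 h(31,31)=(31*31+31)%997=992 -> [94, 290, 992]
  L2: h(94,290)=(94*31+290)%997=213 h(992,992)=(992*31+992)%997=837 -> [213, 837]
  L3: h(213,837)=(213*31+837)%997=461 -> [461]
  root=461
After append 65 (leaves=[2, 32, 72, 52, 31, 65]):
  L0: [2, 32, 72, 52, 31, 65]
  L1: h(2,32)=(2*31+32)%997=94 h(72,52)=(72*31+52)%997=290 h(31,65)=(31*31+65)%997=29 -> [94, 290, 29]
  L2: h(94,290)=(94*31+290)%997=213 h(29,29)=(29*31+29)%997=928 -> [213, 928]
  L3: h(213,928)=(213*31+928)%997=552 -> [552]
  root=552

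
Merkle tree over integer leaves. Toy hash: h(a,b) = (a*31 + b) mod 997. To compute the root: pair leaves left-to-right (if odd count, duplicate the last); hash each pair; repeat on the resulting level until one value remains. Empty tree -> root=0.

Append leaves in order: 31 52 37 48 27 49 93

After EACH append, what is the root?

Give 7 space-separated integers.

After append 31 (leaves=[31]):
  L0: [31]
  root=31
After append 52 (leaves=[31, 52]):
  L0: [31, 52]
  L1: h(31,52)=(31*31+52)%997=16 -> [16]
  root=16
After append 37 (leaves=[31, 52, 37]):
  L0: [31, 52, 37]
  L1: h(31,52)=(31*31+52)%997=16 h(37,37)=(37*31+37)%997=187 -> [16, 187]
  L2: h(16,187)=(16*31+187)%997=683 -> [683]
  root=683
After append 48 (leaves=[31, 52, 37, 48]):
  L0: [31, 52, 37, 48]
  L1: h(31,52)=(31*31+52)%997=16 h(37,48)=(37*31+48)%997=198 -> [16, 198]
  L2: h(16,198)=(16*31+198)%997=694 -> [694]
  root=694
After append 27 (leaves=[31, 52, 37, 48, 27]):
  L0: [31, 52, 37, 48, 27]
  L1: h(31,52)=(31*31+52)%997=16 h(37,48)=(37*31+48)%997=198 h(27,27)=(27*31+27)%997=864 -> [16, 198, 864]
  L2: h(16,198)=(16*31+198)%997=694 h(864,864)=(864*31+864)%997=729 -> [694, 729]
  L3: h(694,729)=(694*31+729)%997=309 -> [309]
  root=309
After append 49 (leaves=[31, 52, 37, 48, 27, 49]):
  L0: [31, 52, 37, 48, 27, 49]
  L1: h(31,52)=(31*31+52)%997=16 h(37,48)=(37*31+48)%997=198 h(27,49)=(27*31+49)%997=886 -> [16, 198, 886]
  L2: h(16,198)=(16*31+198)%997=694 h(886,886)=(886*31+886)%997=436 -> [694, 436]
  L3: h(694,436)=(694*31+436)%997=16 -> [16]
  root=16
After append 93 (leaves=[31, 52, 37, 48, 27, 49, 93]):
  L0: [31, 52, 37, 48, 27, 49, 93]
  L1: h(31,52)=(31*31+52)%997=16 h(37,48)=(37*31+48)%997=198 h(27,49)=(27*31+49)%997=886 h(93,93)=(93*31+93)%997=982 -> [16, 198, 886, 982]
  L2: h(16,198)=(16*31+198)%997=694 h(886,982)=(886*31+982)%997=532 -> [694, 532]
  L3: h(694,532)=(694*31+532)%997=112 -> [112]
  root=112

Answer: 31 16 683 694 309 16 112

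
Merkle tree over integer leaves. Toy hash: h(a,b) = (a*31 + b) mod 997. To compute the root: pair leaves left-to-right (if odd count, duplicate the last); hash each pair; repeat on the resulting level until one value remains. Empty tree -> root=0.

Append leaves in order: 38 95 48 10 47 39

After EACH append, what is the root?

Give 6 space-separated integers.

Answer: 38 276 122 84 882 626

Derivation:
After append 38 (leaves=[38]):
  L0: [38]
  root=38
After append 95 (leaves=[38, 95]):
  L0: [38, 95]
  L1: h(38,95)=(38*31+95)%997=276 -> [276]
  root=276
After append 48 (leaves=[38, 95, 48]):
  L0: [38, 95, 48]
  L1: h(38,95)=(38*31+95)%997=276 h(48,48)=(48*31+48)%997=539 -> [276, 539]
  L2: h(276,539)=(276*31+539)%997=122 -> [122]
  root=122
After append 10 (leaves=[38, 95, 48, 10]):
  L0: [38, 95, 48, 10]
  L1: h(38,95)=(38*31+95)%997=276 h(48,10)=(48*31+10)%997=501 -> [276, 501]
  L2: h(276,501)=(276*31+501)%997=84 -> [84]
  root=84
After append 47 (leaves=[38, 95, 48, 10, 47]):
  L0: [38, 95, 48, 10, 47]
  L1: h(38,95)=(38*31+95)%997=276 h(48,10)=(48*31+10)%997=501 h(47,47)=(47*31+47)%997=507 -> [276, 501, 507]
  L2: h(276,501)=(276*31+501)%997=84 h(507,507)=(507*31+507)%997=272 -> [84, 272]
  L3: h(84,272)=(84*31+272)%997=882 -> [882]
  root=882
After append 39 (leaves=[38, 95, 48, 10, 47, 39]):
  L0: [38, 95, 48, 10, 47, 39]
  L1: h(38,95)=(38*31+95)%997=276 h(48,10)=(48*31+10)%997=501 h(47,39)=(47*31+39)%997=499 -> [276, 501, 499]
  L2: h(276,501)=(276*31+501)%997=84 h(499,499)=(499*31+499)%997=16 -> [84, 16]
  L3: h(84,16)=(84*31+16)%997=626 -> [626]
  root=626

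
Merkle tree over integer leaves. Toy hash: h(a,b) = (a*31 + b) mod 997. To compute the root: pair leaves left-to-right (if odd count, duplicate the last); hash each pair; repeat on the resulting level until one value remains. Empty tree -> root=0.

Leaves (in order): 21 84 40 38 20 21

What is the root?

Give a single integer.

Answer: 769

Derivation:
L0: [21, 84, 40, 38, 20, 21]
L1: h(21,84)=(21*31+84)%997=735 h(40,38)=(40*31+38)%997=281 h(20,21)=(20*31+21)%997=641 -> [735, 281, 641]
L2: h(735,281)=(735*31+281)%997=135 h(641,641)=(641*31+641)%997=572 -> [135, 572]
L3: h(135,572)=(135*31+572)%997=769 -> [769]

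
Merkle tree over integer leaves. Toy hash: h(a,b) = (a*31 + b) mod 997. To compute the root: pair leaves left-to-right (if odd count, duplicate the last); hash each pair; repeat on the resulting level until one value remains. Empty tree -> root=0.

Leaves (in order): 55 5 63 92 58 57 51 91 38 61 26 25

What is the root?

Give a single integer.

L0: [55, 5, 63, 92, 58, 57, 51, 91, 38, 61, 26, 25]
L1: h(55,5)=(55*31+5)%997=713 h(63,92)=(63*31+92)%997=51 h(58,57)=(58*31+57)%997=858 h(51,91)=(51*31+91)%997=675 h(38,61)=(38*31+61)%997=242 h(26,25)=(26*31+25)%997=831 -> [713, 51, 858, 675, 242, 831]
L2: h(713,51)=(713*31+51)%997=220 h(858,675)=(858*31+675)%997=354 h(242,831)=(242*31+831)%997=357 -> [220, 354, 357]
L3: h(220,354)=(220*31+354)%997=195 h(357,357)=(357*31+357)%997=457 -> [195, 457]
L4: h(195,457)=(195*31+457)%997=520 -> [520]

Answer: 520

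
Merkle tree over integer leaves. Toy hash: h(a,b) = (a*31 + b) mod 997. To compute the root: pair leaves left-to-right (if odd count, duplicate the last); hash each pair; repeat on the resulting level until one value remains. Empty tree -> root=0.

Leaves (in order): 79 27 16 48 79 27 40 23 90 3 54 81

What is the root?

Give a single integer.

Answer: 15

Derivation:
L0: [79, 27, 16, 48, 79, 27, 40, 23, 90, 3, 54, 81]
L1: h(79,27)=(79*31+27)%997=482 h(16,48)=(16*31+48)%997=544 h(79,27)=(79*31+27)%997=482 h(40,23)=(40*31+23)%997=266 h(90,3)=(90*31+3)%997=799 h(54,81)=(54*31+81)%997=758 -> [482, 544, 482, 266, 799, 758]
L2: h(482,544)=(482*31+544)%997=531 h(482,266)=(482*31+266)%997=253 h(799,758)=(799*31+758)%997=602 -> [531, 253, 602]
L3: h(531,253)=(531*31+253)%997=762 h(602,602)=(602*31+602)%997=321 -> [762, 321]
L4: h(762,321)=(762*31+321)%997=15 -> [15]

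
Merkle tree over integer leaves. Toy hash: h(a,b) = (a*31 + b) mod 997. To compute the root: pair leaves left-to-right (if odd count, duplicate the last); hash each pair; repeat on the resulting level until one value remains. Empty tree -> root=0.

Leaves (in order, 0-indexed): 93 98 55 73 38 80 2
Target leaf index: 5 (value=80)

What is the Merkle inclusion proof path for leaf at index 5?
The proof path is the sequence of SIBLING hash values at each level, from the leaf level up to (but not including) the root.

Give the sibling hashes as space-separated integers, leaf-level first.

L0 (leaves): [93, 98, 55, 73, 38, 80, 2], target index=5
L1: h(93,98)=(93*31+98)%997=987 [pair 0] h(55,73)=(55*31+73)%997=781 [pair 1] h(38,80)=(38*31+80)%997=261 [pair 2] h(2,2)=(2*31+2)%997=64 [pair 3] -> [987, 781, 261, 64]
  Sibling for proof at L0: 38
L2: h(987,781)=(987*31+781)%997=471 [pair 0] h(261,64)=(261*31+64)%997=179 [pair 1] -> [471, 179]
  Sibling for proof at L1: 64
L3: h(471,179)=(471*31+179)%997=822 [pair 0] -> [822]
  Sibling for proof at L2: 471
Root: 822
Proof path (sibling hashes from leaf to root): [38, 64, 471]

Answer: 38 64 471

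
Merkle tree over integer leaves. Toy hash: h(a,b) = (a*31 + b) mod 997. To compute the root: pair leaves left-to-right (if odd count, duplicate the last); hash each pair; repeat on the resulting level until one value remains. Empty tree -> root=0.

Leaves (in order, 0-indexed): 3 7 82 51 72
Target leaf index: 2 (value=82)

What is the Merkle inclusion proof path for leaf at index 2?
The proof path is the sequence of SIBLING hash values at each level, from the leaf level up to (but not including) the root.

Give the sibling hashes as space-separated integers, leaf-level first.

L0 (leaves): [3, 7, 82, 51, 72], target index=2
L1: h(3,7)=(3*31+7)%997=100 [pair 0] h(82,51)=(82*31+51)%997=599 [pair 1] h(72,72)=(72*31+72)%997=310 [pair 2] -> [100, 599, 310]
  Sibling for proof at L0: 51
L2: h(100,599)=(100*31+599)%997=708 [pair 0] h(310,310)=(310*31+310)%997=947 [pair 1] -> [708, 947]
  Sibling for proof at L1: 100
L3: h(708,947)=(708*31+947)%997=961 [pair 0] -> [961]
  Sibling for proof at L2: 947
Root: 961
Proof path (sibling hashes from leaf to root): [51, 100, 947]

Answer: 51 100 947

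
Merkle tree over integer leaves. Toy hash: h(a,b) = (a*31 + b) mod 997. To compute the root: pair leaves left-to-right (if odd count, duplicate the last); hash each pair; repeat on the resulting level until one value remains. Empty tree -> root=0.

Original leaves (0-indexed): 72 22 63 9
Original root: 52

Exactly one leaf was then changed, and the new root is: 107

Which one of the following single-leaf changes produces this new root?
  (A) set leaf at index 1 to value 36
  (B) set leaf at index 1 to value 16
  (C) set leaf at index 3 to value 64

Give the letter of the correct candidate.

Answer: C

Derivation:
Original leaves: [72, 22, 63, 9]
Target new root: 107
Try each candidate change and compute the resulting root:
Candidate A: set leaf[1] = 36 -> leaves = [72, 36, 63, 9]
  L0: [72, 36, 63, 9]
  L1: h(72,36)=(72*31+36)%997=274 h(63,9)=(63*31+9)%997=965 -> [274, 965]
  L2: h(274,965)=(274*31+965)%997=486 -> [486]
  root = 486 != target 107
Candidate B: set leaf[1] = 16 -> leaves = [72, 16, 63, 9]
  L0: [72, 16, 63, 9]
  L1: h(72,16)=(72*31+16)%997=254 h(63,9)=(63*31+9)%997=965 -> [254, 965]
  L2: h(254,965)=(254*31+965)%997=863 -> [863]
  root = 863 != target 107
Candidate C: set leaf[3] = 64 -> leaves = [72, 22, 63, 64]
  L0: [72, 22, 63, 64]
  L1: h(72,22)=(72*31+22)%997=260 h(63,64)=(63*31+64)%997=23 -> [260, 23]
  L2: h(260,23)=(260*31+23)%997=107 -> [107]
  root = 107 == target 107  ** MATCH **
Candidate C produces the target root.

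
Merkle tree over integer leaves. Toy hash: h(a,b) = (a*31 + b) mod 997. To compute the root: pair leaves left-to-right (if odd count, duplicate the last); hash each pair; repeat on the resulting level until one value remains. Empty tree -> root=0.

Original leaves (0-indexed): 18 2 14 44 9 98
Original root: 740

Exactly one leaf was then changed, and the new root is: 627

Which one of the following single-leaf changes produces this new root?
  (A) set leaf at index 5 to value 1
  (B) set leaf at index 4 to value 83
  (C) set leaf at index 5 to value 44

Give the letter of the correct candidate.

Original leaves: [18, 2, 14, 44, 9, 98]
Target new root: 627
Try each candidate change and compute the resulting root:
Candidate A: set leaf[5] = 1 -> leaves = [18, 2, 14, 44, 9, 1]
  L0: [18, 2, 14, 44, 9, 1]
  L1: h(18,2)=(18*31+2)%997=560 h(14,44)=(14*31+44)%997=478 h(9,1)=(9*31+1)%997=280 -> [560, 478, 280]
  L2: h(560,478)=(560*31+478)%997=889 h(280,280)=(280*31+280)%997=984 -> [889, 984]
  L3: h(889,984)=(889*31+984)%997=627 -> [627]
  root = 627 == target 627  ** MATCH **
Candidate B: set leaf[4] = 83 -> leaves = [18, 2, 14, 44, 83, 98]
  L0: [18, 2, 14, 44, 83, 98]
  L1: h(18,2)=(18*31+2)%997=560 h(14,44)=(14*31+44)%997=478 h(83,98)=(83*31+98)%997=677 -> [560, 478, 677]
  L2: h(560,478)=(560*31+478)%997=889 h(677,677)=(677*31+677)%997=727 -> [889, 727]
  L3: h(889,727)=(889*31+727)%997=370 -> [370]
  root = 370 != target 627
Candidate C: set leaf[5] = 44 -> leaves = [18, 2, 14, 44, 9, 44]
  L0: [18, 2, 14, 44, 9, 44]
  L1: h(18,2)=(18*31+2)%997=560 h(14,44)=(14*31+44)%997=478 h(9,44)=(9*31+44)%997=323 -> [560, 478, 323]
  L2: h(560,478)=(560*31+478)%997=889 h(323,323)=(323*31+323)%997=366 -> [889, 366]
  L3: h(889,366)=(889*31+366)%997=9 -> [9]
  root = 9 != target 627
Candidate A produces the target root.

Answer: A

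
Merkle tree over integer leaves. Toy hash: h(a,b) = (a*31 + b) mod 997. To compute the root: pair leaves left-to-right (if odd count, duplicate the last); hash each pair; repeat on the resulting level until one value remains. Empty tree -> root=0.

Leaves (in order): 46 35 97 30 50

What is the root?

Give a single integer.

L0: [46, 35, 97, 30, 50]
L1: h(46,35)=(46*31+35)%997=464 h(97,30)=(97*31+30)%997=46 h(50,50)=(50*31+50)%997=603 -> [464, 46, 603]
L2: h(464,46)=(464*31+46)%997=472 h(603,603)=(603*31+603)%997=353 -> [472, 353]
L3: h(472,353)=(472*31+353)%997=30 -> [30]

Answer: 30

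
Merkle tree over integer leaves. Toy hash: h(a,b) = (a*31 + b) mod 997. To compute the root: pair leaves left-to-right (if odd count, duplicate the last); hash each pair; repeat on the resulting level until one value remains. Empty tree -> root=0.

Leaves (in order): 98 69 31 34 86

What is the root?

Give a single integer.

Answer: 78

Derivation:
L0: [98, 69, 31, 34, 86]
L1: h(98,69)=(98*31+69)%997=116 h(31,34)=(31*31+34)%997=995 h(86,86)=(86*31+86)%997=758 -> [116, 995, 758]
L2: h(116,995)=(116*31+995)%997=603 h(758,758)=(758*31+758)%997=328 -> [603, 328]
L3: h(603,328)=(603*31+328)%997=78 -> [78]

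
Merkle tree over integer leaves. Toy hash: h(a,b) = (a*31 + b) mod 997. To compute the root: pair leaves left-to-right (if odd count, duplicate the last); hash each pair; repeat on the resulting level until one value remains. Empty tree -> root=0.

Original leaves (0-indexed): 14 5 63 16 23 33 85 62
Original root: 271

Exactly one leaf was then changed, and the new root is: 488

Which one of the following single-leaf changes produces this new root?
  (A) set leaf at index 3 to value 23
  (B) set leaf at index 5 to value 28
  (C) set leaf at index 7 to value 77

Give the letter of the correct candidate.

Answer: A

Derivation:
Original leaves: [14, 5, 63, 16, 23, 33, 85, 62]
Target new root: 488
Try each candidate change and compute the resulting root:
Candidate A: set leaf[3] = 23 -> leaves = [14, 5, 63, 23, 23, 33, 85, 62]
  L0: [14, 5, 63, 23, 23, 33, 85, 62]
  L1: h(14,5)=(14*31+5)%997=439 h(63,23)=(63*31+23)%997=979 h(23,33)=(23*31+33)%997=746 h(85,62)=(85*31+62)%997=703 -> [439, 979, 746, 703]
  L2: h(439,979)=(439*31+979)%997=630 h(746,703)=(746*31+703)%997=898 -> [630, 898]
  L3: h(630,898)=(630*31+898)%997=488 -> [488]
  root = 488 == target 488  ** MATCH **
Candidate B: set leaf[5] = 28 -> leaves = [14, 5, 63, 16, 23, 28, 85, 62]
  L0: [14, 5, 63, 16, 23, 28, 85, 62]
  L1: h(14,5)=(14*31+5)%997=439 h(63,16)=(63*31+16)%997=972 h(23,28)=(23*31+28)%997=741 h(85,62)=(85*31+62)%997=703 -> [439, 972, 741, 703]
  L2: h(439,972)=(439*31+972)%997=623 h(741,703)=(741*31+703)%997=743 -> [623, 743]
  L3: h(623,743)=(623*31+743)%997=116 -> [116]
  root = 116 != target 488
Candidate C: set leaf[7] = 77 -> leaves = [14, 5, 63, 16, 23, 33, 85, 77]
  L0: [14, 5, 63, 16, 23, 33, 85, 77]
  L1: h(14,5)=(14*31+5)%997=439 h(63,16)=(63*31+16)%997=972 h(23,33)=(23*31+33)%997=746 h(85,77)=(85*31+77)%997=718 -> [439, 972, 746, 718]
  L2: h(439,972)=(439*31+972)%997=623 h(746,718)=(746*31+718)%997=913 -> [623, 913]
  L3: h(623,913)=(623*31+913)%997=286 -> [286]
  root = 286 != target 488
Candidate A produces the target root.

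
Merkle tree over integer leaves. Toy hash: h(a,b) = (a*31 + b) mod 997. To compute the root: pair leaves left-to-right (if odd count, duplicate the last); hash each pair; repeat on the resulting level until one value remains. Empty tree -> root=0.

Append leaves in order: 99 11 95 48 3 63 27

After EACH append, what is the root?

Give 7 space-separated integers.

Answer: 99 89 814 767 927 853 564

Derivation:
After append 99 (leaves=[99]):
  L0: [99]
  root=99
After append 11 (leaves=[99, 11]):
  L0: [99, 11]
  L1: h(99,11)=(99*31+11)%997=89 -> [89]
  root=89
After append 95 (leaves=[99, 11, 95]):
  L0: [99, 11, 95]
  L1: h(99,11)=(99*31+11)%997=89 h(95,95)=(95*31+95)%997=49 -> [89, 49]
  L2: h(89,49)=(89*31+49)%997=814 -> [814]
  root=814
After append 48 (leaves=[99, 11, 95, 48]):
  L0: [99, 11, 95, 48]
  L1: h(99,11)=(99*31+11)%997=89 h(95,48)=(95*31+48)%997=2 -> [89, 2]
  L2: h(89,2)=(89*31+2)%997=767 -> [767]
  root=767
After append 3 (leaves=[99, 11, 95, 48, 3]):
  L0: [99, 11, 95, 48, 3]
  L1: h(99,11)=(99*31+11)%997=89 h(95,48)=(95*31+48)%997=2 h(3,3)=(3*31+3)%997=96 -> [89, 2, 96]
  L2: h(89,2)=(89*31+2)%997=767 h(96,96)=(96*31+96)%997=81 -> [767, 81]
  L3: h(767,81)=(767*31+81)%997=927 -> [927]
  root=927
After append 63 (leaves=[99, 11, 95, 48, 3, 63]):
  L0: [99, 11, 95, 48, 3, 63]
  L1: h(99,11)=(99*31+11)%997=89 h(95,48)=(95*31+48)%997=2 h(3,63)=(3*31+63)%997=156 -> [89, 2, 156]
  L2: h(89,2)=(89*31+2)%997=767 h(156,156)=(156*31+156)%997=7 -> [767, 7]
  L3: h(767,7)=(767*31+7)%997=853 -> [853]
  root=853
After append 27 (leaves=[99, 11, 95, 48, 3, 63, 27]):
  L0: [99, 11, 95, 48, 3, 63, 27]
  L1: h(99,11)=(99*31+11)%997=89 h(95,48)=(95*31+48)%997=2 h(3,63)=(3*31+63)%997=156 h(27,27)=(27*31+27)%997=864 -> [89, 2, 156, 864]
  L2: h(89,2)=(89*31+2)%997=767 h(156,864)=(156*31+864)%997=715 -> [767, 715]
  L3: h(767,715)=(767*31+715)%997=564 -> [564]
  root=564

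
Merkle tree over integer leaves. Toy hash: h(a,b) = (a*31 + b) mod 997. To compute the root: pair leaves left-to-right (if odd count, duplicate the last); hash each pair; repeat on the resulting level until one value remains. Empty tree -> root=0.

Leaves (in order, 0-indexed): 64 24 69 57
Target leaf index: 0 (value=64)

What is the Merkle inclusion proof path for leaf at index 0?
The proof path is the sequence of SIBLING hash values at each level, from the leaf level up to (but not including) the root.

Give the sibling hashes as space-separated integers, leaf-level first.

L0 (leaves): [64, 24, 69, 57], target index=0
L1: h(64,24)=(64*31+24)%997=14 [pair 0] h(69,57)=(69*31+57)%997=202 [pair 1] -> [14, 202]
  Sibling for proof at L0: 24
L2: h(14,202)=(14*31+202)%997=636 [pair 0] -> [636]
  Sibling for proof at L1: 202
Root: 636
Proof path (sibling hashes from leaf to root): [24, 202]

Answer: 24 202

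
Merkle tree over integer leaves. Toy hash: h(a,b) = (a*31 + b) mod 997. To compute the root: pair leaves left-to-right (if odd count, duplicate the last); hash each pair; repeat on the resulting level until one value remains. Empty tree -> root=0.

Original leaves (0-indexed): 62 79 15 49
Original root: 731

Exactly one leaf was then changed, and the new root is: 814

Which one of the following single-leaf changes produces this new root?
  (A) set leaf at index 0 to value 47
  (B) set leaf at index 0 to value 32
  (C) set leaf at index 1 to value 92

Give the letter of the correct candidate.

Answer: B

Derivation:
Original leaves: [62, 79, 15, 49]
Target new root: 814
Try each candidate change and compute the resulting root:
Candidate A: set leaf[0] = 47 -> leaves = [47, 79, 15, 49]
  L0: [47, 79, 15, 49]
  L1: h(47,79)=(47*31+79)%997=539 h(15,49)=(15*31+49)%997=514 -> [539, 514]
  L2: h(539,514)=(539*31+514)%997=274 -> [274]
  root = 274 != target 814
Candidate B: set leaf[0] = 32 -> leaves = [32, 79, 15, 49]
  L0: [32, 79, 15, 49]
  L1: h(32,79)=(32*31+79)%997=74 h(15,49)=(15*31+49)%997=514 -> [74, 514]
  L2: h(74,514)=(74*31+514)%997=814 -> [814]
  root = 814 == target 814  ** MATCH **
Candidate C: set leaf[1] = 92 -> leaves = [62, 92, 15, 49]
  L0: [62, 92, 15, 49]
  L1: h(62,92)=(62*31+92)%997=20 h(15,49)=(15*31+49)%997=514 -> [20, 514]
  L2: h(20,514)=(20*31+514)%997=137 -> [137]
  root = 137 != target 814
Candidate B produces the target root.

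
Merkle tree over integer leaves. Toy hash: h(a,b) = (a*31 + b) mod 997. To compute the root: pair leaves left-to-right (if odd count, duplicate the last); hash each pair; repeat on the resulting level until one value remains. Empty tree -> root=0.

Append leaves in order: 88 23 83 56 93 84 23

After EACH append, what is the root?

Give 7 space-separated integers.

Answer: 88 757 201 174 926 638 401

Derivation:
After append 88 (leaves=[88]):
  L0: [88]
  root=88
After append 23 (leaves=[88, 23]):
  L0: [88, 23]
  L1: h(88,23)=(88*31+23)%997=757 -> [757]
  root=757
After append 83 (leaves=[88, 23, 83]):
  L0: [88, 23, 83]
  L1: h(88,23)=(88*31+23)%997=757 h(83,83)=(83*31+83)%997=662 -> [757, 662]
  L2: h(757,662)=(757*31+662)%997=201 -> [201]
  root=201
After append 56 (leaves=[88, 23, 83, 56]):
  L0: [88, 23, 83, 56]
  L1: h(88,23)=(88*31+23)%997=757 h(83,56)=(83*31+56)%997=635 -> [757, 635]
  L2: h(757,635)=(757*31+635)%997=174 -> [174]
  root=174
After append 93 (leaves=[88, 23, 83, 56, 93]):
  L0: [88, 23, 83, 56, 93]
  L1: h(88,23)=(88*31+23)%997=757 h(83,56)=(83*31+56)%997=635 h(93,93)=(93*31+93)%997=982 -> [757, 635, 982]
  L2: h(757,635)=(757*31+635)%997=174 h(982,982)=(982*31+982)%997=517 -> [174, 517]
  L3: h(174,517)=(174*31+517)%997=926 -> [926]
  root=926
After append 84 (leaves=[88, 23, 83, 56, 93, 84]):
  L0: [88, 23, 83, 56, 93, 84]
  L1: h(88,23)=(88*31+23)%997=757 h(83,56)=(83*31+56)%997=635 h(93,84)=(93*31+84)%997=973 -> [757, 635, 973]
  L2: h(757,635)=(757*31+635)%997=174 h(973,973)=(973*31+973)%997=229 -> [174, 229]
  L3: h(174,229)=(174*31+229)%997=638 -> [638]
  root=638
After append 23 (leaves=[88, 23, 83, 56, 93, 84, 23]):
  L0: [88, 23, 83, 56, 93, 84, 23]
  L1: h(88,23)=(88*31+23)%997=757 h(83,56)=(83*31+56)%997=635 h(93,84)=(93*31+84)%997=973 h(23,23)=(23*31+23)%997=736 -> [757, 635, 973, 736]
  L2: h(757,635)=(757*31+635)%997=174 h(973,736)=(973*31+736)%997=989 -> [174, 989]
  L3: h(174,989)=(174*31+989)%997=401 -> [401]
  root=401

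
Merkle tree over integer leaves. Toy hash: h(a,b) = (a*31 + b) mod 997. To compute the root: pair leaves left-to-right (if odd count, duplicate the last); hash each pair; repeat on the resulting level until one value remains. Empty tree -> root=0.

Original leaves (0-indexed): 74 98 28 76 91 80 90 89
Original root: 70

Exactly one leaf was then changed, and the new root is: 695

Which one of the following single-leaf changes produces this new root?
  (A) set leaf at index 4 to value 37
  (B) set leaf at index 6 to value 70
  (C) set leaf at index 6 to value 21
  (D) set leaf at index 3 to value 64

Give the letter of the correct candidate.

Answer: D

Derivation:
Original leaves: [74, 98, 28, 76, 91, 80, 90, 89]
Target new root: 695
Try each candidate change and compute the resulting root:
Candidate A: set leaf[4] = 37 -> leaves = [74, 98, 28, 76, 37, 80, 90, 89]
  L0: [74, 98, 28, 76, 37, 80, 90, 89]
  L1: h(74,98)=(74*31+98)%997=398 h(28,76)=(28*31+76)%997=944 h(37,80)=(37*31+80)%997=230 h(90,89)=(90*31+89)%997=885 -> [398, 944, 230, 885]
  L2: h(398,944)=(398*31+944)%997=321 h(230,885)=(230*31+885)%997=39 -> [321, 39]
  L3: h(321,39)=(321*31+39)%997=20 -> [20]
  root = 20 != target 695
Candidate B: set leaf[6] = 70 -> leaves = [74, 98, 28, 76, 91, 80, 70, 89]
  L0: [74, 98, 28, 76, 91, 80, 70, 89]
  L1: h(74,98)=(74*31+98)%997=398 h(28,76)=(28*31+76)%997=944 h(91,80)=(91*31+80)%997=907 h(70,89)=(70*31+89)%997=265 -> [398, 944, 907, 265]
  L2: h(398,944)=(398*31+944)%997=321 h(907,265)=(907*31+265)%997=466 -> [321, 466]
  L3: h(321,466)=(321*31+466)%997=447 -> [447]
  root = 447 != target 695
Candidate C: set leaf[6] = 21 -> leaves = [74, 98, 28, 76, 91, 80, 21, 89]
  L0: [74, 98, 28, 76, 91, 80, 21, 89]
  L1: h(74,98)=(74*31+98)%997=398 h(28,76)=(28*31+76)%997=944 h(91,80)=(91*31+80)%997=907 h(21,89)=(21*31+89)%997=740 -> [398, 944, 907, 740]
  L2: h(398,944)=(398*31+944)%997=321 h(907,740)=(907*31+740)%997=941 -> [321, 941]
  L3: h(321,941)=(321*31+941)%997=922 -> [922]
  root = 922 != target 695
Candidate D: set leaf[3] = 64 -> leaves = [74, 98, 28, 64, 91, 80, 90, 89]
  L0: [74, 98, 28, 64, 91, 80, 90, 89]
  L1: h(74,98)=(74*31+98)%997=398 h(28,64)=(28*31+64)%997=932 h(91,80)=(91*31+80)%997=907 h(90,89)=(90*31+89)%997=885 -> [398, 932, 907, 885]
  L2: h(398,932)=(398*31+932)%997=309 h(907,885)=(907*31+885)%997=89 -> [309, 89]
  L3: h(309,89)=(309*31+89)%997=695 -> [695]
  root = 695 == target 695  ** MATCH **
Candidate D produces the target root.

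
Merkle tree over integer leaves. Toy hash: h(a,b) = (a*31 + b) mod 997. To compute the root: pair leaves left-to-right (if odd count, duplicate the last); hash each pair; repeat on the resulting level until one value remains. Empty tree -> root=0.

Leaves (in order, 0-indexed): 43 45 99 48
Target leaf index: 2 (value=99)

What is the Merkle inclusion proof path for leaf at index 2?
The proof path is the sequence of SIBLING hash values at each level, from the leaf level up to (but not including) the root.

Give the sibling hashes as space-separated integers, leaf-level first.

Answer: 48 381

Derivation:
L0 (leaves): [43, 45, 99, 48], target index=2
L1: h(43,45)=(43*31+45)%997=381 [pair 0] h(99,48)=(99*31+48)%997=126 [pair 1] -> [381, 126]
  Sibling for proof at L0: 48
L2: h(381,126)=(381*31+126)%997=970 [pair 0] -> [970]
  Sibling for proof at L1: 381
Root: 970
Proof path (sibling hashes from leaf to root): [48, 381]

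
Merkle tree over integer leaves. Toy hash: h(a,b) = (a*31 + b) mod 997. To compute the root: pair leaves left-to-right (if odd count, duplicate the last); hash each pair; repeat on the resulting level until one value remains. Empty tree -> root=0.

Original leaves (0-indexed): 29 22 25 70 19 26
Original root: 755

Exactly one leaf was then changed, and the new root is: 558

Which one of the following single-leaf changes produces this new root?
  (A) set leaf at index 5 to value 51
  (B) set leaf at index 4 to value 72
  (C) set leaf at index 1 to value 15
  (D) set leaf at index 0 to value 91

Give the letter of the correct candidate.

Original leaves: [29, 22, 25, 70, 19, 26]
Target new root: 558
Try each candidate change and compute the resulting root:
Candidate A: set leaf[5] = 51 -> leaves = [29, 22, 25, 70, 19, 51]
  L0: [29, 22, 25, 70, 19, 51]
  L1: h(29,22)=(29*31+22)%997=921 h(25,70)=(25*31+70)%997=845 h(19,51)=(19*31+51)%997=640 -> [921, 845, 640]
  L2: h(921,845)=(921*31+845)%997=483 h(640,640)=(640*31+640)%997=540 -> [483, 540]
  L3: h(483,540)=(483*31+540)%997=558 -> [558]
  root = 558 == target 558  ** MATCH **
Candidate B: set leaf[4] = 72 -> leaves = [29, 22, 25, 70, 72, 26]
  L0: [29, 22, 25, 70, 72, 26]
  L1: h(29,22)=(29*31+22)%997=921 h(25,70)=(25*31+70)%997=845 h(72,26)=(72*31+26)%997=264 -> [921, 845, 264]
  L2: h(921,845)=(921*31+845)%997=483 h(264,264)=(264*31+264)%997=472 -> [483, 472]
  L3: h(483,472)=(483*31+472)%997=490 -> [490]
  root = 490 != target 558
Candidate C: set leaf[1] = 15 -> leaves = [29, 15, 25, 70, 19, 26]
  L0: [29, 15, 25, 70, 19, 26]
  L1: h(29,15)=(29*31+15)%997=914 h(25,70)=(25*31+70)%997=845 h(19,26)=(19*31+26)%997=615 -> [914, 845, 615]
  L2: h(914,845)=(914*31+845)%997=266 h(615,615)=(615*31+615)%997=737 -> [266, 737]
  L3: h(266,737)=(266*31+737)%997=10 -> [10]
  root = 10 != target 558
Candidate D: set leaf[0] = 91 -> leaves = [91, 22, 25, 70, 19, 26]
  L0: [91, 22, 25, 70, 19, 26]
  L1: h(91,22)=(91*31+22)%997=849 h(25,70)=(25*31+70)%997=845 h(19,26)=(19*31+26)%997=615 -> [849, 845, 615]
  L2: h(849,845)=(849*31+845)%997=245 h(615,615)=(615*31+615)%997=737 -> [245, 737]
  L3: h(245,737)=(245*31+737)%997=356 -> [356]
  root = 356 != target 558
Candidate A produces the target root.

Answer: A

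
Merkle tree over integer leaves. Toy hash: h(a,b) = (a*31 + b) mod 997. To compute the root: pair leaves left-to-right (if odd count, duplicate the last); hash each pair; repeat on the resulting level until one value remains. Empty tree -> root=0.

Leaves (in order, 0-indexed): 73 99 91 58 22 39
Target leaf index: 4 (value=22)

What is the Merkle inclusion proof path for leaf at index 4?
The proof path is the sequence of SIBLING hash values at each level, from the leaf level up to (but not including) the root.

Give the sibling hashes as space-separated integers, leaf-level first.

Answer: 39 721 329

Derivation:
L0 (leaves): [73, 99, 91, 58, 22, 39], target index=4
L1: h(73,99)=(73*31+99)%997=368 [pair 0] h(91,58)=(91*31+58)%997=885 [pair 1] h(22,39)=(22*31+39)%997=721 [pair 2] -> [368, 885, 721]
  Sibling for proof at L0: 39
L2: h(368,885)=(368*31+885)%997=329 [pair 0] h(721,721)=(721*31+721)%997=141 [pair 1] -> [329, 141]
  Sibling for proof at L1: 721
L3: h(329,141)=(329*31+141)%997=370 [pair 0] -> [370]
  Sibling for proof at L2: 329
Root: 370
Proof path (sibling hashes from leaf to root): [39, 721, 329]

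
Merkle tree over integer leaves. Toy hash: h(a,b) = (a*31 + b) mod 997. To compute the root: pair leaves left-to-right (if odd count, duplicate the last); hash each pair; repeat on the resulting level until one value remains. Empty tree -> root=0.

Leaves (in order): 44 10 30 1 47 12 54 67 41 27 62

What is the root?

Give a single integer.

L0: [44, 10, 30, 1, 47, 12, 54, 67, 41, 27, 62]
L1: h(44,10)=(44*31+10)%997=377 h(30,1)=(30*31+1)%997=931 h(47,12)=(47*31+12)%997=472 h(54,67)=(54*31+67)%997=744 h(41,27)=(41*31+27)%997=301 h(62,62)=(62*31+62)%997=987 -> [377, 931, 472, 744, 301, 987]
L2: h(377,931)=(377*31+931)%997=654 h(472,744)=(472*31+744)%997=421 h(301,987)=(301*31+987)%997=348 -> [654, 421, 348]
L3: h(654,421)=(654*31+421)%997=755 h(348,348)=(348*31+348)%997=169 -> [755, 169]
L4: h(755,169)=(755*31+169)%997=643 -> [643]

Answer: 643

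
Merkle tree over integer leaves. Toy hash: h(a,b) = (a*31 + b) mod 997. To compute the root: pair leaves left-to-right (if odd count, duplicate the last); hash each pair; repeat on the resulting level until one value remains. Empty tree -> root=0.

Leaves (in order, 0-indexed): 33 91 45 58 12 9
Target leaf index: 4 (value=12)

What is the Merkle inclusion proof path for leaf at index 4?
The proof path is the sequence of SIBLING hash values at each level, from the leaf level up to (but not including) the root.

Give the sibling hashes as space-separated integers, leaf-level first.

Answer: 9 381 95

Derivation:
L0 (leaves): [33, 91, 45, 58, 12, 9], target index=4
L1: h(33,91)=(33*31+91)%997=117 [pair 0] h(45,58)=(45*31+58)%997=456 [pair 1] h(12,9)=(12*31+9)%997=381 [pair 2] -> [117, 456, 381]
  Sibling for proof at L0: 9
L2: h(117,456)=(117*31+456)%997=95 [pair 0] h(381,381)=(381*31+381)%997=228 [pair 1] -> [95, 228]
  Sibling for proof at L1: 381
L3: h(95,228)=(95*31+228)%997=182 [pair 0] -> [182]
  Sibling for proof at L2: 95
Root: 182
Proof path (sibling hashes from leaf to root): [9, 381, 95]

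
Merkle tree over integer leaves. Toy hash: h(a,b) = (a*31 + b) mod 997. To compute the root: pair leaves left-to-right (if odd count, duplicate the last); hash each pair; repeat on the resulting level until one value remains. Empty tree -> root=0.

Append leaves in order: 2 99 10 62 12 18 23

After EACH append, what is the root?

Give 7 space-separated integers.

Answer: 2 161 326 378 78 270 616

Derivation:
After append 2 (leaves=[2]):
  L0: [2]
  root=2
After append 99 (leaves=[2, 99]):
  L0: [2, 99]
  L1: h(2,99)=(2*31+99)%997=161 -> [161]
  root=161
After append 10 (leaves=[2, 99, 10]):
  L0: [2, 99, 10]
  L1: h(2,99)=(2*31+99)%997=161 h(10,10)=(10*31+10)%997=320 -> [161, 320]
  L2: h(161,320)=(161*31+320)%997=326 -> [326]
  root=326
After append 62 (leaves=[2, 99, 10, 62]):
  L0: [2, 99, 10, 62]
  L1: h(2,99)=(2*31+99)%997=161 h(10,62)=(10*31+62)%997=372 -> [161, 372]
  L2: h(161,372)=(161*31+372)%997=378 -> [378]
  root=378
After append 12 (leaves=[2, 99, 10, 62, 12]):
  L0: [2, 99, 10, 62, 12]
  L1: h(2,99)=(2*31+99)%997=161 h(10,62)=(10*31+62)%997=372 h(12,12)=(12*31+12)%997=384 -> [161, 372, 384]
  L2: h(161,372)=(161*31+372)%997=378 h(384,384)=(384*31+384)%997=324 -> [378, 324]
  L3: h(378,324)=(378*31+324)%997=78 -> [78]
  root=78
After append 18 (leaves=[2, 99, 10, 62, 12, 18]):
  L0: [2, 99, 10, 62, 12, 18]
  L1: h(2,99)=(2*31+99)%997=161 h(10,62)=(10*31+62)%997=372 h(12,18)=(12*31+18)%997=390 -> [161, 372, 390]
  L2: h(161,372)=(161*31+372)%997=378 h(390,390)=(390*31+390)%997=516 -> [378, 516]
  L3: h(378,516)=(378*31+516)%997=270 -> [270]
  root=270
After append 23 (leaves=[2, 99, 10, 62, 12, 18, 23]):
  L0: [2, 99, 10, 62, 12, 18, 23]
  L1: h(2,99)=(2*31+99)%997=161 h(10,62)=(10*31+62)%997=372 h(12,18)=(12*31+18)%997=390 h(23,23)=(23*31+23)%997=736 -> [161, 372, 390, 736]
  L2: h(161,372)=(161*31+372)%997=378 h(390,736)=(390*31+736)%997=862 -> [378, 862]
  L3: h(378,862)=(378*31+862)%997=616 -> [616]
  root=616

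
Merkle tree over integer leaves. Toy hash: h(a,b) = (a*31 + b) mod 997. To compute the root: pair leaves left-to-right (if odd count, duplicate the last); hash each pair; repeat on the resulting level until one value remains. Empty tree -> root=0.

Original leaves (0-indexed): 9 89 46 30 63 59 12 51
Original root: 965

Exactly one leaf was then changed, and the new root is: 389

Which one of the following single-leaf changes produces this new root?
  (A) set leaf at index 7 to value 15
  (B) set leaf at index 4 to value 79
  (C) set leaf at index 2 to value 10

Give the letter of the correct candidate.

Answer: B

Derivation:
Original leaves: [9, 89, 46, 30, 63, 59, 12, 51]
Target new root: 389
Try each candidate change and compute the resulting root:
Candidate A: set leaf[7] = 15 -> leaves = [9, 89, 46, 30, 63, 59, 12, 15]
  L0: [9, 89, 46, 30, 63, 59, 12, 15]
  L1: h(9,89)=(9*31+89)%997=368 h(46,30)=(46*31+30)%997=459 h(63,59)=(63*31+59)%997=18 h(12,15)=(12*31+15)%997=387 -> [368, 459, 18, 387]
  L2: h(368,459)=(368*31+459)%997=900 h(18,387)=(18*31+387)%997=945 -> [900, 945]
  L3: h(900,945)=(900*31+945)%997=929 -> [929]
  root = 929 != target 389
Candidate B: set leaf[4] = 79 -> leaves = [9, 89, 46, 30, 79, 59, 12, 51]
  L0: [9, 89, 46, 30, 79, 59, 12, 51]
  L1: h(9,89)=(9*31+89)%997=368 h(46,30)=(46*31+30)%997=459 h(79,59)=(79*31+59)%997=514 h(12,51)=(12*31+51)%997=423 -> [368, 459, 514, 423]
  L2: h(368,459)=(368*31+459)%997=900 h(514,423)=(514*31+423)%997=405 -> [900, 405]
  L3: h(900,405)=(900*31+405)%997=389 -> [389]
  root = 389 == target 389  ** MATCH **
Candidate C: set leaf[2] = 10 -> leaves = [9, 89, 10, 30, 63, 59, 12, 51]
  L0: [9, 89, 10, 30, 63, 59, 12, 51]
  L1: h(9,89)=(9*31+89)%997=368 h(10,30)=(10*31+30)%997=340 h(63,59)=(63*31+59)%997=18 h(12,51)=(12*31+51)%997=423 -> [368, 340, 18, 423]
  L2: h(368,340)=(368*31+340)%997=781 h(18,423)=(18*31+423)%997=981 -> [781, 981]
  L3: h(781,981)=(781*31+981)%997=267 -> [267]
  root = 267 != target 389
Candidate B produces the target root.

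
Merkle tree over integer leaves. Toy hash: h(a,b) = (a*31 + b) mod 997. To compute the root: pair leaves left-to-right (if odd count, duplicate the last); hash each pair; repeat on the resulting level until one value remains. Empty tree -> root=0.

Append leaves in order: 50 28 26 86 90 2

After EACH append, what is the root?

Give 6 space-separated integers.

Answer: 50 581 897 957 193 368

Derivation:
After append 50 (leaves=[50]):
  L0: [50]
  root=50
After append 28 (leaves=[50, 28]):
  L0: [50, 28]
  L1: h(50,28)=(50*31+28)%997=581 -> [581]
  root=581
After append 26 (leaves=[50, 28, 26]):
  L0: [50, 28, 26]
  L1: h(50,28)=(50*31+28)%997=581 h(26,26)=(26*31+26)%997=832 -> [581, 832]
  L2: h(581,832)=(581*31+832)%997=897 -> [897]
  root=897
After append 86 (leaves=[50, 28, 26, 86]):
  L0: [50, 28, 26, 86]
  L1: h(50,28)=(50*31+28)%997=581 h(26,86)=(26*31+86)%997=892 -> [581, 892]
  L2: h(581,892)=(581*31+892)%997=957 -> [957]
  root=957
After append 90 (leaves=[50, 28, 26, 86, 90]):
  L0: [50, 28, 26, 86, 90]
  L1: h(50,28)=(50*31+28)%997=581 h(26,86)=(26*31+86)%997=892 h(90,90)=(90*31+90)%997=886 -> [581, 892, 886]
  L2: h(581,892)=(581*31+892)%997=957 h(886,886)=(886*31+886)%997=436 -> [957, 436]
  L3: h(957,436)=(957*31+436)%997=193 -> [193]
  root=193
After append 2 (leaves=[50, 28, 26, 86, 90, 2]):
  L0: [50, 28, 26, 86, 90, 2]
  L1: h(50,28)=(50*31+28)%997=581 h(26,86)=(26*31+86)%997=892 h(90,2)=(90*31+2)%997=798 -> [581, 892, 798]
  L2: h(581,892)=(581*31+892)%997=957 h(798,798)=(798*31+798)%997=611 -> [957, 611]
  L3: h(957,611)=(957*31+611)%997=368 -> [368]
  root=368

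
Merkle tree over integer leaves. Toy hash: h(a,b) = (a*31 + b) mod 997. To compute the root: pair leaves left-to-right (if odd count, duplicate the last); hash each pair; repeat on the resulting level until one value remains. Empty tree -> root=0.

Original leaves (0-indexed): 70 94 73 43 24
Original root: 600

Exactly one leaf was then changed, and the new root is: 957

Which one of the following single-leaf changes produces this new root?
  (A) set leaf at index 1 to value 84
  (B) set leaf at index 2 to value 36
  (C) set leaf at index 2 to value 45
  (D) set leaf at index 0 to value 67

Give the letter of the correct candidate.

Original leaves: [70, 94, 73, 43, 24]
Target new root: 957
Try each candidate change and compute the resulting root:
Candidate A: set leaf[1] = 84 -> leaves = [70, 84, 73, 43, 24]
  L0: [70, 84, 73, 43, 24]
  L1: h(70,84)=(70*31+84)%997=260 h(73,43)=(73*31+43)%997=312 h(24,24)=(24*31+24)%997=768 -> [260, 312, 768]
  L2: h(260,312)=(260*31+312)%997=396 h(768,768)=(768*31+768)%997=648 -> [396, 648]
  L3: h(396,648)=(396*31+648)%997=960 -> [960]
  root = 960 != target 957
Candidate B: set leaf[2] = 36 -> leaves = [70, 94, 36, 43, 24]
  L0: [70, 94, 36, 43, 24]
  L1: h(70,94)=(70*31+94)%997=270 h(36,43)=(36*31+43)%997=162 h(24,24)=(24*31+24)%997=768 -> [270, 162, 768]
  L2: h(270,162)=(270*31+162)%997=556 h(768,768)=(768*31+768)%997=648 -> [556, 648]
  L3: h(556,648)=(556*31+648)%997=935 -> [935]
  root = 935 != target 957
Candidate C: set leaf[2] = 45 -> leaves = [70, 94, 45, 43, 24]
  L0: [70, 94, 45, 43, 24]
  L1: h(70,94)=(70*31+94)%997=270 h(45,43)=(45*31+43)%997=441 h(24,24)=(24*31+24)%997=768 -> [270, 441, 768]
  L2: h(270,441)=(270*31+441)%997=835 h(768,768)=(768*31+768)%997=648 -> [835, 648]
  L3: h(835,648)=(835*31+648)%997=611 -> [611]
  root = 611 != target 957
Candidate D: set leaf[0] = 67 -> leaves = [67, 94, 73, 43, 24]
  L0: [67, 94, 73, 43, 24]
  L1: h(67,94)=(67*31+94)%997=177 h(73,43)=(73*31+43)%997=312 h(24,24)=(24*31+24)%997=768 -> [177, 312, 768]
  L2: h(177,312)=(177*31+312)%997=814 h(768,768)=(768*31+768)%997=648 -> [814, 648]
  L3: h(814,648)=(814*31+648)%997=957 -> [957]
  root = 957 == target 957  ** MATCH **
Candidate D produces the target root.

Answer: D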